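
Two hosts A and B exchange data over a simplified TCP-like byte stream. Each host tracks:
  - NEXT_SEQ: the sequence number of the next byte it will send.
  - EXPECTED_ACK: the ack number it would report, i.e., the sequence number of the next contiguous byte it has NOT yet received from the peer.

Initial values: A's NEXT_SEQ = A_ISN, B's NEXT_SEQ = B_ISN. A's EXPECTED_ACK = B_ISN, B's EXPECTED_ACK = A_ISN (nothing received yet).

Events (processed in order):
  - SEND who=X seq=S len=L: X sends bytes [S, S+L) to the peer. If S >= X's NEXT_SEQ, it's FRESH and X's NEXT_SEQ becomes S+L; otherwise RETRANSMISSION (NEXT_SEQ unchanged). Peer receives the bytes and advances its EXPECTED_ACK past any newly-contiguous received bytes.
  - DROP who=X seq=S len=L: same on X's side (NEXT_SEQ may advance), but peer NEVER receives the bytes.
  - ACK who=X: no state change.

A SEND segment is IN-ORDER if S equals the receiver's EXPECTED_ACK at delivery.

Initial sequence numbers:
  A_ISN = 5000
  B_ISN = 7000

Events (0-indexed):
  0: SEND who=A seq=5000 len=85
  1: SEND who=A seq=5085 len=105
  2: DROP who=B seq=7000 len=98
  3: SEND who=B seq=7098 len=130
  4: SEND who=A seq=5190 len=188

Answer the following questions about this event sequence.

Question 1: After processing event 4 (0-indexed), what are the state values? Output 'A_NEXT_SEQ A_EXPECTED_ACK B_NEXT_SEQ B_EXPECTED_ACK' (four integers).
After event 0: A_seq=5085 A_ack=7000 B_seq=7000 B_ack=5085
After event 1: A_seq=5190 A_ack=7000 B_seq=7000 B_ack=5190
After event 2: A_seq=5190 A_ack=7000 B_seq=7098 B_ack=5190
After event 3: A_seq=5190 A_ack=7000 B_seq=7228 B_ack=5190
After event 4: A_seq=5378 A_ack=7000 B_seq=7228 B_ack=5378

5378 7000 7228 5378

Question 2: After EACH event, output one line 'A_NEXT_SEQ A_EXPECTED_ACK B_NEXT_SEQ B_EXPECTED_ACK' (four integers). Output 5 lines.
5085 7000 7000 5085
5190 7000 7000 5190
5190 7000 7098 5190
5190 7000 7228 5190
5378 7000 7228 5378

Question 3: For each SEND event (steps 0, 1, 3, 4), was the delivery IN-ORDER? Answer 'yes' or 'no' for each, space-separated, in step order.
Step 0: SEND seq=5000 -> in-order
Step 1: SEND seq=5085 -> in-order
Step 3: SEND seq=7098 -> out-of-order
Step 4: SEND seq=5190 -> in-order

Answer: yes yes no yes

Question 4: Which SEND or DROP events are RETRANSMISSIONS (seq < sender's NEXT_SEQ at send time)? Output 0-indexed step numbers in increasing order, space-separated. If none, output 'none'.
Step 0: SEND seq=5000 -> fresh
Step 1: SEND seq=5085 -> fresh
Step 2: DROP seq=7000 -> fresh
Step 3: SEND seq=7098 -> fresh
Step 4: SEND seq=5190 -> fresh

Answer: none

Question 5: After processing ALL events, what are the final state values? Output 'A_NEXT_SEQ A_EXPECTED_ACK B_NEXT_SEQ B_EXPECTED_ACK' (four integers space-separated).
After event 0: A_seq=5085 A_ack=7000 B_seq=7000 B_ack=5085
After event 1: A_seq=5190 A_ack=7000 B_seq=7000 B_ack=5190
After event 2: A_seq=5190 A_ack=7000 B_seq=7098 B_ack=5190
After event 3: A_seq=5190 A_ack=7000 B_seq=7228 B_ack=5190
After event 4: A_seq=5378 A_ack=7000 B_seq=7228 B_ack=5378

Answer: 5378 7000 7228 5378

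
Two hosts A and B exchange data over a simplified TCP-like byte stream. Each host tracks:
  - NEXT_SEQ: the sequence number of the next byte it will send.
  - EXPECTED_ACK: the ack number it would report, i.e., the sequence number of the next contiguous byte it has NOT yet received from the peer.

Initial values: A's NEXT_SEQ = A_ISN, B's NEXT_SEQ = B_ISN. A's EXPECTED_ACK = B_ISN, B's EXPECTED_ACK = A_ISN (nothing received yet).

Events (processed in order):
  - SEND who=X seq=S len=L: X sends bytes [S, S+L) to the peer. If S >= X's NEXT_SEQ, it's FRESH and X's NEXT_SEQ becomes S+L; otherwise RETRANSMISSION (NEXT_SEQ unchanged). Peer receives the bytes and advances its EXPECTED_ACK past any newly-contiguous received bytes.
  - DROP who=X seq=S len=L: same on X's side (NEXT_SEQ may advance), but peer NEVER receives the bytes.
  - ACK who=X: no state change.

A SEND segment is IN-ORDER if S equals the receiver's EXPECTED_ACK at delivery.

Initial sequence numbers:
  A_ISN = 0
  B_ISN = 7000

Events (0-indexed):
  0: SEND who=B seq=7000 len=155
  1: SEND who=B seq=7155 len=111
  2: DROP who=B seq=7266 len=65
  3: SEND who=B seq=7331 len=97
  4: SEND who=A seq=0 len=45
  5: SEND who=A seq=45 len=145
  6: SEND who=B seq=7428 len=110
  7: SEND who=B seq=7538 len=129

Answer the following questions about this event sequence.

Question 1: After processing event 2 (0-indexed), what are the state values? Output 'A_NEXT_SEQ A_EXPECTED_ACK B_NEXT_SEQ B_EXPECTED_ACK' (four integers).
After event 0: A_seq=0 A_ack=7155 B_seq=7155 B_ack=0
After event 1: A_seq=0 A_ack=7266 B_seq=7266 B_ack=0
After event 2: A_seq=0 A_ack=7266 B_seq=7331 B_ack=0

0 7266 7331 0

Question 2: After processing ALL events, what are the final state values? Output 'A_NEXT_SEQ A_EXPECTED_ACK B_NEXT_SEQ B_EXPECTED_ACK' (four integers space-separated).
After event 0: A_seq=0 A_ack=7155 B_seq=7155 B_ack=0
After event 1: A_seq=0 A_ack=7266 B_seq=7266 B_ack=0
After event 2: A_seq=0 A_ack=7266 B_seq=7331 B_ack=0
After event 3: A_seq=0 A_ack=7266 B_seq=7428 B_ack=0
After event 4: A_seq=45 A_ack=7266 B_seq=7428 B_ack=45
After event 5: A_seq=190 A_ack=7266 B_seq=7428 B_ack=190
After event 6: A_seq=190 A_ack=7266 B_seq=7538 B_ack=190
After event 7: A_seq=190 A_ack=7266 B_seq=7667 B_ack=190

Answer: 190 7266 7667 190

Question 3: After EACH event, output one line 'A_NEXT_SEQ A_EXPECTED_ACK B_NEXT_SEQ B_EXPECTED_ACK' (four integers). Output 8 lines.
0 7155 7155 0
0 7266 7266 0
0 7266 7331 0
0 7266 7428 0
45 7266 7428 45
190 7266 7428 190
190 7266 7538 190
190 7266 7667 190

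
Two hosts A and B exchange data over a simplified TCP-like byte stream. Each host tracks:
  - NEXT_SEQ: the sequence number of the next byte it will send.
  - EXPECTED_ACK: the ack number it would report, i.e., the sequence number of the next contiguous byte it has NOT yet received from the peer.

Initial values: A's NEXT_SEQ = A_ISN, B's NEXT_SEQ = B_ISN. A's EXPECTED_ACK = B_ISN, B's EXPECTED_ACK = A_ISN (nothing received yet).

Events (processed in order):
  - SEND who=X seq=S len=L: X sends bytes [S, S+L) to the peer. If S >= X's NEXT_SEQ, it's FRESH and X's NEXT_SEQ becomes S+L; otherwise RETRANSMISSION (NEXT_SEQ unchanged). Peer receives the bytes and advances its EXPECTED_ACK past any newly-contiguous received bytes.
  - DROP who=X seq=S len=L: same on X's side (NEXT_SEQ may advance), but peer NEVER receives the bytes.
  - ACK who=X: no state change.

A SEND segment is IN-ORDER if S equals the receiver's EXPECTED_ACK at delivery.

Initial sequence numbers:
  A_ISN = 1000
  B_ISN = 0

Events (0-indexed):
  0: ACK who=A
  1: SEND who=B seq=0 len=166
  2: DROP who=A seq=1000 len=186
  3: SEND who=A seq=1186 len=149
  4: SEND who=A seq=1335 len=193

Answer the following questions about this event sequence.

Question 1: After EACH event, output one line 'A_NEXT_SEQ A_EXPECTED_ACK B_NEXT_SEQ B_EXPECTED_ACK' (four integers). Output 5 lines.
1000 0 0 1000
1000 166 166 1000
1186 166 166 1000
1335 166 166 1000
1528 166 166 1000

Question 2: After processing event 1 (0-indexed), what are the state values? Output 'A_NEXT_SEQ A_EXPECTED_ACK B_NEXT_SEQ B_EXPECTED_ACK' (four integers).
After event 0: A_seq=1000 A_ack=0 B_seq=0 B_ack=1000
After event 1: A_seq=1000 A_ack=166 B_seq=166 B_ack=1000

1000 166 166 1000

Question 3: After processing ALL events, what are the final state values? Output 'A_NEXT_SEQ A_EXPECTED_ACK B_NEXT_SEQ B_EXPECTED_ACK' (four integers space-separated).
Answer: 1528 166 166 1000

Derivation:
After event 0: A_seq=1000 A_ack=0 B_seq=0 B_ack=1000
After event 1: A_seq=1000 A_ack=166 B_seq=166 B_ack=1000
After event 2: A_seq=1186 A_ack=166 B_seq=166 B_ack=1000
After event 3: A_seq=1335 A_ack=166 B_seq=166 B_ack=1000
After event 4: A_seq=1528 A_ack=166 B_seq=166 B_ack=1000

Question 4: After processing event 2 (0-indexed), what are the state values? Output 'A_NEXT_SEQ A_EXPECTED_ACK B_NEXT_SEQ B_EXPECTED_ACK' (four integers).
After event 0: A_seq=1000 A_ack=0 B_seq=0 B_ack=1000
After event 1: A_seq=1000 A_ack=166 B_seq=166 B_ack=1000
After event 2: A_seq=1186 A_ack=166 B_seq=166 B_ack=1000

1186 166 166 1000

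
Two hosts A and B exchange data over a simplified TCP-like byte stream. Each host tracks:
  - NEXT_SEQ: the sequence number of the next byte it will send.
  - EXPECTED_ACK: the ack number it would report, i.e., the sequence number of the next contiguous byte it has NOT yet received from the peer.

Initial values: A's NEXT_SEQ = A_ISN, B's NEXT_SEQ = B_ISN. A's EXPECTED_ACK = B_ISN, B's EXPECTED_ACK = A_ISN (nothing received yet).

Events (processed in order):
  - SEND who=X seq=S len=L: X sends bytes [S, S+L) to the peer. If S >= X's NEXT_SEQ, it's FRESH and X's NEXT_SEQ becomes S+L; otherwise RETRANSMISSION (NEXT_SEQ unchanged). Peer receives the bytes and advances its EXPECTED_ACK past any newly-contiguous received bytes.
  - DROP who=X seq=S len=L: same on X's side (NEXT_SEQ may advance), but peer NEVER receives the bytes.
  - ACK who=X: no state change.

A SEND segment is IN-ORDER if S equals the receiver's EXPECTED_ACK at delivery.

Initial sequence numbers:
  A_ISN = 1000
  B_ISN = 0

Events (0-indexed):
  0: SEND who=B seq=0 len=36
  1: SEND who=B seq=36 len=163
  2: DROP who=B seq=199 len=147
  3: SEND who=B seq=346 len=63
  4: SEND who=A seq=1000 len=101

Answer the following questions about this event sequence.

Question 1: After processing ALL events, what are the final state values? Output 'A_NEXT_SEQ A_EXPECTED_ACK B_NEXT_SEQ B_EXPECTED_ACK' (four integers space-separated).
After event 0: A_seq=1000 A_ack=36 B_seq=36 B_ack=1000
After event 1: A_seq=1000 A_ack=199 B_seq=199 B_ack=1000
After event 2: A_seq=1000 A_ack=199 B_seq=346 B_ack=1000
After event 3: A_seq=1000 A_ack=199 B_seq=409 B_ack=1000
After event 4: A_seq=1101 A_ack=199 B_seq=409 B_ack=1101

Answer: 1101 199 409 1101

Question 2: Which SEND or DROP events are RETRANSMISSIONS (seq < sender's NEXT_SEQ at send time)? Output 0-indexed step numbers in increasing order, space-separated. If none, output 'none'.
Step 0: SEND seq=0 -> fresh
Step 1: SEND seq=36 -> fresh
Step 2: DROP seq=199 -> fresh
Step 3: SEND seq=346 -> fresh
Step 4: SEND seq=1000 -> fresh

Answer: none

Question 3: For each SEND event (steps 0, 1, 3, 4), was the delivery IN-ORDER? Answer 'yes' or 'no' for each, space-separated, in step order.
Answer: yes yes no yes

Derivation:
Step 0: SEND seq=0 -> in-order
Step 1: SEND seq=36 -> in-order
Step 3: SEND seq=346 -> out-of-order
Step 4: SEND seq=1000 -> in-order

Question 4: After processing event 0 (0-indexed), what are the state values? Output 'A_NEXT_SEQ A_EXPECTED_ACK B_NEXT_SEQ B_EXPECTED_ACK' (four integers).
After event 0: A_seq=1000 A_ack=36 B_seq=36 B_ack=1000

1000 36 36 1000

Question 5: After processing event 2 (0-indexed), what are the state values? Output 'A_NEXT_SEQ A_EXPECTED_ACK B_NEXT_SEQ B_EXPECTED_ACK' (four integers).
After event 0: A_seq=1000 A_ack=36 B_seq=36 B_ack=1000
After event 1: A_seq=1000 A_ack=199 B_seq=199 B_ack=1000
After event 2: A_seq=1000 A_ack=199 B_seq=346 B_ack=1000

1000 199 346 1000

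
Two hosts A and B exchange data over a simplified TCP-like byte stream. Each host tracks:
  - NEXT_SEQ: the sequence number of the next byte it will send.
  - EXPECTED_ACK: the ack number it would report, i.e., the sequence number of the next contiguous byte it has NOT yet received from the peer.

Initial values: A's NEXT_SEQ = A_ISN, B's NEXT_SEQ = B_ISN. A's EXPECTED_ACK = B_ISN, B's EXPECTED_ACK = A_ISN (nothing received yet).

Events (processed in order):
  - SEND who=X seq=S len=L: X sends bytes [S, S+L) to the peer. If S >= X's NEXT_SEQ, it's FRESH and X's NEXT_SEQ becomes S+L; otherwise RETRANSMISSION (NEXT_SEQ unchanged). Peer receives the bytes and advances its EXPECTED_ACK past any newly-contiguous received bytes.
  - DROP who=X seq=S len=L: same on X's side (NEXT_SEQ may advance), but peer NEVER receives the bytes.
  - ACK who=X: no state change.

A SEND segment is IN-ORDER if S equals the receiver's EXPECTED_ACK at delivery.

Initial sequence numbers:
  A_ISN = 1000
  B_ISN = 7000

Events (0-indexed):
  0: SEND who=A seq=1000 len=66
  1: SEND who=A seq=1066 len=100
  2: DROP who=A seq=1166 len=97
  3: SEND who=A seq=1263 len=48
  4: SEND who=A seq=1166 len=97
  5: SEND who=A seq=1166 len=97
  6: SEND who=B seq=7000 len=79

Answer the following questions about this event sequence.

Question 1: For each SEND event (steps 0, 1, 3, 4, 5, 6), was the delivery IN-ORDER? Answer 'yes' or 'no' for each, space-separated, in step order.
Step 0: SEND seq=1000 -> in-order
Step 1: SEND seq=1066 -> in-order
Step 3: SEND seq=1263 -> out-of-order
Step 4: SEND seq=1166 -> in-order
Step 5: SEND seq=1166 -> out-of-order
Step 6: SEND seq=7000 -> in-order

Answer: yes yes no yes no yes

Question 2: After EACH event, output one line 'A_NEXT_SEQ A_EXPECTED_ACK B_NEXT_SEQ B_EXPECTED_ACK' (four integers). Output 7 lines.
1066 7000 7000 1066
1166 7000 7000 1166
1263 7000 7000 1166
1311 7000 7000 1166
1311 7000 7000 1311
1311 7000 7000 1311
1311 7079 7079 1311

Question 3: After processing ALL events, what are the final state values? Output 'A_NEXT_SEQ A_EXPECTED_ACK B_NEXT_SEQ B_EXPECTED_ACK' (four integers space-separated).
After event 0: A_seq=1066 A_ack=7000 B_seq=7000 B_ack=1066
After event 1: A_seq=1166 A_ack=7000 B_seq=7000 B_ack=1166
After event 2: A_seq=1263 A_ack=7000 B_seq=7000 B_ack=1166
After event 3: A_seq=1311 A_ack=7000 B_seq=7000 B_ack=1166
After event 4: A_seq=1311 A_ack=7000 B_seq=7000 B_ack=1311
After event 5: A_seq=1311 A_ack=7000 B_seq=7000 B_ack=1311
After event 6: A_seq=1311 A_ack=7079 B_seq=7079 B_ack=1311

Answer: 1311 7079 7079 1311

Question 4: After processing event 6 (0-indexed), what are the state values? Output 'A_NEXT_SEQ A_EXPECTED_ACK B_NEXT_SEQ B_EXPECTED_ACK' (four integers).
After event 0: A_seq=1066 A_ack=7000 B_seq=7000 B_ack=1066
After event 1: A_seq=1166 A_ack=7000 B_seq=7000 B_ack=1166
After event 2: A_seq=1263 A_ack=7000 B_seq=7000 B_ack=1166
After event 3: A_seq=1311 A_ack=7000 B_seq=7000 B_ack=1166
After event 4: A_seq=1311 A_ack=7000 B_seq=7000 B_ack=1311
After event 5: A_seq=1311 A_ack=7000 B_seq=7000 B_ack=1311
After event 6: A_seq=1311 A_ack=7079 B_seq=7079 B_ack=1311

1311 7079 7079 1311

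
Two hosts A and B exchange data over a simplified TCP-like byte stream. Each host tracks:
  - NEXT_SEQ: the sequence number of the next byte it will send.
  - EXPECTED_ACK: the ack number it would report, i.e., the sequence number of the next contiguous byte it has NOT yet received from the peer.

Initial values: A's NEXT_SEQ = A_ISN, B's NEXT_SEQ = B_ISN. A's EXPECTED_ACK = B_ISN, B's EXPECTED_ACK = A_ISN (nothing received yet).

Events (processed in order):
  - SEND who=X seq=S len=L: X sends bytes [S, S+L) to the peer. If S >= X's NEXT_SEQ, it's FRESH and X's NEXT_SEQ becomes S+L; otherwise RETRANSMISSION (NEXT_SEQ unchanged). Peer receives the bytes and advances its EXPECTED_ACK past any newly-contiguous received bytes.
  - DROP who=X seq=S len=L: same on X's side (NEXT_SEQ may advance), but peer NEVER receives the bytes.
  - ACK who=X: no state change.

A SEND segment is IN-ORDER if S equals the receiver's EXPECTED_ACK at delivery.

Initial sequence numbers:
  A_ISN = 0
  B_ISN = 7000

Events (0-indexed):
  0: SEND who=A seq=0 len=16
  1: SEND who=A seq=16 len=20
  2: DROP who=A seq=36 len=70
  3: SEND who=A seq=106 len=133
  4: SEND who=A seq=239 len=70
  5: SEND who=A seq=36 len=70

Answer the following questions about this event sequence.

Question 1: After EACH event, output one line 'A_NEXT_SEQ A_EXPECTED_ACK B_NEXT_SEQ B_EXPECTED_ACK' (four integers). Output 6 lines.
16 7000 7000 16
36 7000 7000 36
106 7000 7000 36
239 7000 7000 36
309 7000 7000 36
309 7000 7000 309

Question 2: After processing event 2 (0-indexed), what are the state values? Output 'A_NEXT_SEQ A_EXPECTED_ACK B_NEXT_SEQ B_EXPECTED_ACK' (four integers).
After event 0: A_seq=16 A_ack=7000 B_seq=7000 B_ack=16
After event 1: A_seq=36 A_ack=7000 B_seq=7000 B_ack=36
After event 2: A_seq=106 A_ack=7000 B_seq=7000 B_ack=36

106 7000 7000 36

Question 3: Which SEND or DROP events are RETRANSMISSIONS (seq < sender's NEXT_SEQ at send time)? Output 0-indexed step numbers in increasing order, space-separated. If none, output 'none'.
Answer: 5

Derivation:
Step 0: SEND seq=0 -> fresh
Step 1: SEND seq=16 -> fresh
Step 2: DROP seq=36 -> fresh
Step 3: SEND seq=106 -> fresh
Step 4: SEND seq=239 -> fresh
Step 5: SEND seq=36 -> retransmit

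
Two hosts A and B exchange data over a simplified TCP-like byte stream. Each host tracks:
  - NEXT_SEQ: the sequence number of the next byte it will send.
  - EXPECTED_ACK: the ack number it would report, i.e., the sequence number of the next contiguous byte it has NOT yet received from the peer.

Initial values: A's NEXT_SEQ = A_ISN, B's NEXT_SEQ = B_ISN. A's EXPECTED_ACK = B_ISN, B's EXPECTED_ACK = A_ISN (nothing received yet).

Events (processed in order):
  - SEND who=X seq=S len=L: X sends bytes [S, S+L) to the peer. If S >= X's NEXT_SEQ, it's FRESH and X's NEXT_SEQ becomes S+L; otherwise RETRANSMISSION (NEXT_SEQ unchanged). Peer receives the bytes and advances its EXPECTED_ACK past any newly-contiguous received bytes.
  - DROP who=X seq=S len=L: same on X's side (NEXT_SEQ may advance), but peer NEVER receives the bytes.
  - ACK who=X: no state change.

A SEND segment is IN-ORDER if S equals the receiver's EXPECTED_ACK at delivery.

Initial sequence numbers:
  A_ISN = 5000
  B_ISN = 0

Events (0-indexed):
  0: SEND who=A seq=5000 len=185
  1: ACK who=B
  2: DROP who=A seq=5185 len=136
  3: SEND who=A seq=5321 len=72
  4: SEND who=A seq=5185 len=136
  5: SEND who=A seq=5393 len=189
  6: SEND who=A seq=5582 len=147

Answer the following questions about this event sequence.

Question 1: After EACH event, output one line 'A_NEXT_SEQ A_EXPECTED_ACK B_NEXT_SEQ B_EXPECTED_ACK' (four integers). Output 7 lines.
5185 0 0 5185
5185 0 0 5185
5321 0 0 5185
5393 0 0 5185
5393 0 0 5393
5582 0 0 5582
5729 0 0 5729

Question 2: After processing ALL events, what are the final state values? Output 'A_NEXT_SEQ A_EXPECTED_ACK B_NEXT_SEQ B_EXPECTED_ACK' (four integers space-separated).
After event 0: A_seq=5185 A_ack=0 B_seq=0 B_ack=5185
After event 1: A_seq=5185 A_ack=0 B_seq=0 B_ack=5185
After event 2: A_seq=5321 A_ack=0 B_seq=0 B_ack=5185
After event 3: A_seq=5393 A_ack=0 B_seq=0 B_ack=5185
After event 4: A_seq=5393 A_ack=0 B_seq=0 B_ack=5393
After event 5: A_seq=5582 A_ack=0 B_seq=0 B_ack=5582
After event 6: A_seq=5729 A_ack=0 B_seq=0 B_ack=5729

Answer: 5729 0 0 5729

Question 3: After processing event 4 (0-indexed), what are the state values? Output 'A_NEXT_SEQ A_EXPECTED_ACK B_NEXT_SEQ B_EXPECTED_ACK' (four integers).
After event 0: A_seq=5185 A_ack=0 B_seq=0 B_ack=5185
After event 1: A_seq=5185 A_ack=0 B_seq=0 B_ack=5185
After event 2: A_seq=5321 A_ack=0 B_seq=0 B_ack=5185
After event 3: A_seq=5393 A_ack=0 B_seq=0 B_ack=5185
After event 4: A_seq=5393 A_ack=0 B_seq=0 B_ack=5393

5393 0 0 5393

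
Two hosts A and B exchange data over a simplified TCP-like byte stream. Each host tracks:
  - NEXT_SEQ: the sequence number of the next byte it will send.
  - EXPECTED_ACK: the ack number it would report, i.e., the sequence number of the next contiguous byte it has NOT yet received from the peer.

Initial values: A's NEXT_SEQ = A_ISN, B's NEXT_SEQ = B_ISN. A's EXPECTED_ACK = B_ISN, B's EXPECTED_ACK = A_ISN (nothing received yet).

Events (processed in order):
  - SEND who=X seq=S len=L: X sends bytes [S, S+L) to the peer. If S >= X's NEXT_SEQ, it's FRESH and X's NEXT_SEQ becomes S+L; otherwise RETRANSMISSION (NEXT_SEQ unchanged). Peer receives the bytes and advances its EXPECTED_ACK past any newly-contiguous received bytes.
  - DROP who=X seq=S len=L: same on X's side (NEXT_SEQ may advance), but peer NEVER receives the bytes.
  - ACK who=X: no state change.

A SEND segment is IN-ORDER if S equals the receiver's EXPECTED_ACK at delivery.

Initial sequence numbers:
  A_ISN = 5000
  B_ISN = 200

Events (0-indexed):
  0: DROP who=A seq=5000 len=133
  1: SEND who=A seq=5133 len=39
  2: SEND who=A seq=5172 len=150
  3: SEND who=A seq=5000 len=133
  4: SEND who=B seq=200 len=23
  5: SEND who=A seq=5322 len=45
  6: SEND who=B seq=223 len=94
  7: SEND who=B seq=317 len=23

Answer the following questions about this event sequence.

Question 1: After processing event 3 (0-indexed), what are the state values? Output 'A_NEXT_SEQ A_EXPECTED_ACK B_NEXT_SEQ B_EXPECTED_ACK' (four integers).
After event 0: A_seq=5133 A_ack=200 B_seq=200 B_ack=5000
After event 1: A_seq=5172 A_ack=200 B_seq=200 B_ack=5000
After event 2: A_seq=5322 A_ack=200 B_seq=200 B_ack=5000
After event 3: A_seq=5322 A_ack=200 B_seq=200 B_ack=5322

5322 200 200 5322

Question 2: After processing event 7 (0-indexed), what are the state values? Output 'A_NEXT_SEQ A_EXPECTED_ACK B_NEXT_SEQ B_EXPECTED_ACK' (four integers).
After event 0: A_seq=5133 A_ack=200 B_seq=200 B_ack=5000
After event 1: A_seq=5172 A_ack=200 B_seq=200 B_ack=5000
After event 2: A_seq=5322 A_ack=200 B_seq=200 B_ack=5000
After event 3: A_seq=5322 A_ack=200 B_seq=200 B_ack=5322
After event 4: A_seq=5322 A_ack=223 B_seq=223 B_ack=5322
After event 5: A_seq=5367 A_ack=223 B_seq=223 B_ack=5367
After event 6: A_seq=5367 A_ack=317 B_seq=317 B_ack=5367
After event 7: A_seq=5367 A_ack=340 B_seq=340 B_ack=5367

5367 340 340 5367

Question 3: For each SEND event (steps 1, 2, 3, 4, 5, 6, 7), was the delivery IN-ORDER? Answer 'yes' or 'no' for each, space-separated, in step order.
Step 1: SEND seq=5133 -> out-of-order
Step 2: SEND seq=5172 -> out-of-order
Step 3: SEND seq=5000 -> in-order
Step 4: SEND seq=200 -> in-order
Step 5: SEND seq=5322 -> in-order
Step 6: SEND seq=223 -> in-order
Step 7: SEND seq=317 -> in-order

Answer: no no yes yes yes yes yes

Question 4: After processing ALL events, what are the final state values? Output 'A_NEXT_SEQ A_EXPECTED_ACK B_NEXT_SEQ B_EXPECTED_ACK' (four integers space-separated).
Answer: 5367 340 340 5367

Derivation:
After event 0: A_seq=5133 A_ack=200 B_seq=200 B_ack=5000
After event 1: A_seq=5172 A_ack=200 B_seq=200 B_ack=5000
After event 2: A_seq=5322 A_ack=200 B_seq=200 B_ack=5000
After event 3: A_seq=5322 A_ack=200 B_seq=200 B_ack=5322
After event 4: A_seq=5322 A_ack=223 B_seq=223 B_ack=5322
After event 5: A_seq=5367 A_ack=223 B_seq=223 B_ack=5367
After event 6: A_seq=5367 A_ack=317 B_seq=317 B_ack=5367
After event 7: A_seq=5367 A_ack=340 B_seq=340 B_ack=5367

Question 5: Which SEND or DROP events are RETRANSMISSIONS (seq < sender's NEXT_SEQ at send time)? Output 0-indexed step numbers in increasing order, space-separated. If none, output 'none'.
Answer: 3

Derivation:
Step 0: DROP seq=5000 -> fresh
Step 1: SEND seq=5133 -> fresh
Step 2: SEND seq=5172 -> fresh
Step 3: SEND seq=5000 -> retransmit
Step 4: SEND seq=200 -> fresh
Step 5: SEND seq=5322 -> fresh
Step 6: SEND seq=223 -> fresh
Step 7: SEND seq=317 -> fresh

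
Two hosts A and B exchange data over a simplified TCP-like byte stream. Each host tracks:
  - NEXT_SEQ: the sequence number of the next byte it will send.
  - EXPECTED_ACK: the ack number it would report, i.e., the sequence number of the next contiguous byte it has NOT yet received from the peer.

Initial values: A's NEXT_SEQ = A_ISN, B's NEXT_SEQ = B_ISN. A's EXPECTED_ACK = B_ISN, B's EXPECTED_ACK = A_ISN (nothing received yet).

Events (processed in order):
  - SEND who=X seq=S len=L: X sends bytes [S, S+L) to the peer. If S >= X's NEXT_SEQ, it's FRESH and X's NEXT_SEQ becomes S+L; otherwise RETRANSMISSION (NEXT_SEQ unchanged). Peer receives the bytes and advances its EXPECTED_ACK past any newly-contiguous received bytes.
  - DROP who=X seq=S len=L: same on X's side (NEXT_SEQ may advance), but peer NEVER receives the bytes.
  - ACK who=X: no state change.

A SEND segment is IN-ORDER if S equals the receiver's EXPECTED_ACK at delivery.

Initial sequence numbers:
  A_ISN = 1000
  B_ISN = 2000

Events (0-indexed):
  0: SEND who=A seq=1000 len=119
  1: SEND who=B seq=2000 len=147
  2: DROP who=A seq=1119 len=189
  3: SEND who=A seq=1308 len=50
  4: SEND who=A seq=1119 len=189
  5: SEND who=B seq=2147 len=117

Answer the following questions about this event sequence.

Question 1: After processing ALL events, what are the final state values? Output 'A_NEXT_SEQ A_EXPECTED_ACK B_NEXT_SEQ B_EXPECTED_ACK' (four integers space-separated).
After event 0: A_seq=1119 A_ack=2000 B_seq=2000 B_ack=1119
After event 1: A_seq=1119 A_ack=2147 B_seq=2147 B_ack=1119
After event 2: A_seq=1308 A_ack=2147 B_seq=2147 B_ack=1119
After event 3: A_seq=1358 A_ack=2147 B_seq=2147 B_ack=1119
After event 4: A_seq=1358 A_ack=2147 B_seq=2147 B_ack=1358
After event 5: A_seq=1358 A_ack=2264 B_seq=2264 B_ack=1358

Answer: 1358 2264 2264 1358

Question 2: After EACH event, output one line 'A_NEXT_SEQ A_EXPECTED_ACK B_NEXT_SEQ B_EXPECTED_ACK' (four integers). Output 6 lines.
1119 2000 2000 1119
1119 2147 2147 1119
1308 2147 2147 1119
1358 2147 2147 1119
1358 2147 2147 1358
1358 2264 2264 1358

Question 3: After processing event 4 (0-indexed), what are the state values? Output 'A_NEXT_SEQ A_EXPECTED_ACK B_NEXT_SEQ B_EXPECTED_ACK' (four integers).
After event 0: A_seq=1119 A_ack=2000 B_seq=2000 B_ack=1119
After event 1: A_seq=1119 A_ack=2147 B_seq=2147 B_ack=1119
After event 2: A_seq=1308 A_ack=2147 B_seq=2147 B_ack=1119
After event 3: A_seq=1358 A_ack=2147 B_seq=2147 B_ack=1119
After event 4: A_seq=1358 A_ack=2147 B_seq=2147 B_ack=1358

1358 2147 2147 1358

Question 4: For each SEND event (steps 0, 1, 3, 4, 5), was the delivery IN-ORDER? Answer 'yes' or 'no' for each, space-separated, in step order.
Step 0: SEND seq=1000 -> in-order
Step 1: SEND seq=2000 -> in-order
Step 3: SEND seq=1308 -> out-of-order
Step 4: SEND seq=1119 -> in-order
Step 5: SEND seq=2147 -> in-order

Answer: yes yes no yes yes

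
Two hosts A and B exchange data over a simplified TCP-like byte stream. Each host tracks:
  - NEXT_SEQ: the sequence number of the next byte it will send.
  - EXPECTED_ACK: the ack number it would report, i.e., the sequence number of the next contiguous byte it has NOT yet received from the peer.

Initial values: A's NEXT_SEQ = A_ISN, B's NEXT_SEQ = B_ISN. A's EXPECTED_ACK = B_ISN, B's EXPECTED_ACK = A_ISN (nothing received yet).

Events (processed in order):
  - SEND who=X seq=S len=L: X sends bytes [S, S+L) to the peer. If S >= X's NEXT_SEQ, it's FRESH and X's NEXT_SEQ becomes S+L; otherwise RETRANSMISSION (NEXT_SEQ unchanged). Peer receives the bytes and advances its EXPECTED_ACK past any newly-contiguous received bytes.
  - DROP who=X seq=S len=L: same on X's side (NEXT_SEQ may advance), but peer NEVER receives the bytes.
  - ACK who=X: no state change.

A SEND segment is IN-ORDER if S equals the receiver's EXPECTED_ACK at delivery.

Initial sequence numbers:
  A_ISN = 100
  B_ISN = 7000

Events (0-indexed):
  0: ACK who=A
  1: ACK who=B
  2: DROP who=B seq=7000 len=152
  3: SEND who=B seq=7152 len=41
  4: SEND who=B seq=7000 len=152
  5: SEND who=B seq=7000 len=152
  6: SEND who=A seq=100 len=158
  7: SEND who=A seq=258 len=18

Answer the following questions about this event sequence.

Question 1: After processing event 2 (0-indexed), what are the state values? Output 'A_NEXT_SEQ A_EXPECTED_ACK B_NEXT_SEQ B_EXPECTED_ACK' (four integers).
After event 0: A_seq=100 A_ack=7000 B_seq=7000 B_ack=100
After event 1: A_seq=100 A_ack=7000 B_seq=7000 B_ack=100
After event 2: A_seq=100 A_ack=7000 B_seq=7152 B_ack=100

100 7000 7152 100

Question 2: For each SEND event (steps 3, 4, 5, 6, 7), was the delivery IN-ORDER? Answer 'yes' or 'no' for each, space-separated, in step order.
Answer: no yes no yes yes

Derivation:
Step 3: SEND seq=7152 -> out-of-order
Step 4: SEND seq=7000 -> in-order
Step 5: SEND seq=7000 -> out-of-order
Step 6: SEND seq=100 -> in-order
Step 7: SEND seq=258 -> in-order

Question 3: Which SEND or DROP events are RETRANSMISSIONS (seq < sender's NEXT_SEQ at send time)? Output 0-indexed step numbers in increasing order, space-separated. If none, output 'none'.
Step 2: DROP seq=7000 -> fresh
Step 3: SEND seq=7152 -> fresh
Step 4: SEND seq=7000 -> retransmit
Step 5: SEND seq=7000 -> retransmit
Step 6: SEND seq=100 -> fresh
Step 7: SEND seq=258 -> fresh

Answer: 4 5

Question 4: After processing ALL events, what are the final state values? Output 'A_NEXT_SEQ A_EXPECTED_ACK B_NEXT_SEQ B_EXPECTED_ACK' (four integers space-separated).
Answer: 276 7193 7193 276

Derivation:
After event 0: A_seq=100 A_ack=7000 B_seq=7000 B_ack=100
After event 1: A_seq=100 A_ack=7000 B_seq=7000 B_ack=100
After event 2: A_seq=100 A_ack=7000 B_seq=7152 B_ack=100
After event 3: A_seq=100 A_ack=7000 B_seq=7193 B_ack=100
After event 4: A_seq=100 A_ack=7193 B_seq=7193 B_ack=100
After event 5: A_seq=100 A_ack=7193 B_seq=7193 B_ack=100
After event 6: A_seq=258 A_ack=7193 B_seq=7193 B_ack=258
After event 7: A_seq=276 A_ack=7193 B_seq=7193 B_ack=276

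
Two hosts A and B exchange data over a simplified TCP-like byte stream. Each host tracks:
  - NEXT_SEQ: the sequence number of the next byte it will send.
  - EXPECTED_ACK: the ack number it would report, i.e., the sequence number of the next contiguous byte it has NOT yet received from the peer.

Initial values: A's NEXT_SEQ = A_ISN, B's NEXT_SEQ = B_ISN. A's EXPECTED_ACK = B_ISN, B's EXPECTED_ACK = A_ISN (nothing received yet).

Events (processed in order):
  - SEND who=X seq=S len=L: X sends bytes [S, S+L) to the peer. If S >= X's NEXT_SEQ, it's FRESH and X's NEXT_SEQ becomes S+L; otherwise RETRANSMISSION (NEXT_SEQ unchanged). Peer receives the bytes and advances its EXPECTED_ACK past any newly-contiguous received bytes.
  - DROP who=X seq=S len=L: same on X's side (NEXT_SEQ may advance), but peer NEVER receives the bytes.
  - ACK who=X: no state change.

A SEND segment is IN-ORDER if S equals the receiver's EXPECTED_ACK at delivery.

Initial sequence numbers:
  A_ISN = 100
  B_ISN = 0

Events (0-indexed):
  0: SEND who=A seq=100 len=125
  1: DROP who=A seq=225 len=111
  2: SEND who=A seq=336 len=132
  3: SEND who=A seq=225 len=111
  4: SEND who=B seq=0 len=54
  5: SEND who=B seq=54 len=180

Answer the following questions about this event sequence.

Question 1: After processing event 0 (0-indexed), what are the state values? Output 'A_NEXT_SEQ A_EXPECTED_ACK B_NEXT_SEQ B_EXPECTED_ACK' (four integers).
After event 0: A_seq=225 A_ack=0 B_seq=0 B_ack=225

225 0 0 225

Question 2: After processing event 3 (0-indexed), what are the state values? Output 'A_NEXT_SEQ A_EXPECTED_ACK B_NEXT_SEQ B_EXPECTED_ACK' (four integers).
After event 0: A_seq=225 A_ack=0 B_seq=0 B_ack=225
After event 1: A_seq=336 A_ack=0 B_seq=0 B_ack=225
After event 2: A_seq=468 A_ack=0 B_seq=0 B_ack=225
After event 3: A_seq=468 A_ack=0 B_seq=0 B_ack=468

468 0 0 468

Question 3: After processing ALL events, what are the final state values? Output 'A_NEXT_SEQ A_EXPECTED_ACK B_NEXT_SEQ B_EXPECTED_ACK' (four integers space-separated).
Answer: 468 234 234 468

Derivation:
After event 0: A_seq=225 A_ack=0 B_seq=0 B_ack=225
After event 1: A_seq=336 A_ack=0 B_seq=0 B_ack=225
After event 2: A_seq=468 A_ack=0 B_seq=0 B_ack=225
After event 3: A_seq=468 A_ack=0 B_seq=0 B_ack=468
After event 4: A_seq=468 A_ack=54 B_seq=54 B_ack=468
After event 5: A_seq=468 A_ack=234 B_seq=234 B_ack=468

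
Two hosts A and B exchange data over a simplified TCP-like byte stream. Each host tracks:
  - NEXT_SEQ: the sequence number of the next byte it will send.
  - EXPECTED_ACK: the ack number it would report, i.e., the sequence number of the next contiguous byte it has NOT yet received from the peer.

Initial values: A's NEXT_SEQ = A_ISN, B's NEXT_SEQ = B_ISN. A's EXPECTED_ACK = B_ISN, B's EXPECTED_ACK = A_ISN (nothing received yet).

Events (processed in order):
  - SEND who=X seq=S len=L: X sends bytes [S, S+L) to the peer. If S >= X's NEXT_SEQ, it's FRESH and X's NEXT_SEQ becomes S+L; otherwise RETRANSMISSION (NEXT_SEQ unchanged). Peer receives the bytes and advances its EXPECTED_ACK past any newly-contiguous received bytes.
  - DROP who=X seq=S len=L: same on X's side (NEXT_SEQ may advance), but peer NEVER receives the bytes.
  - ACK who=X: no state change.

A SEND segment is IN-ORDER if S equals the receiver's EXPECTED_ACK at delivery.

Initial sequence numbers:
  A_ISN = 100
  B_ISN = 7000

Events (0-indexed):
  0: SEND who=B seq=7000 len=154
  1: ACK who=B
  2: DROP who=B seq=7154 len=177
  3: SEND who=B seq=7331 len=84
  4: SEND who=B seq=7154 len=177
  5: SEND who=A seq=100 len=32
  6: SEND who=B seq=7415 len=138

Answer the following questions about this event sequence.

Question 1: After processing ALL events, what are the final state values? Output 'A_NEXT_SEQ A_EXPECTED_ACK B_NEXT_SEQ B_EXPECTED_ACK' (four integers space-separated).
After event 0: A_seq=100 A_ack=7154 B_seq=7154 B_ack=100
After event 1: A_seq=100 A_ack=7154 B_seq=7154 B_ack=100
After event 2: A_seq=100 A_ack=7154 B_seq=7331 B_ack=100
After event 3: A_seq=100 A_ack=7154 B_seq=7415 B_ack=100
After event 4: A_seq=100 A_ack=7415 B_seq=7415 B_ack=100
After event 5: A_seq=132 A_ack=7415 B_seq=7415 B_ack=132
After event 6: A_seq=132 A_ack=7553 B_seq=7553 B_ack=132

Answer: 132 7553 7553 132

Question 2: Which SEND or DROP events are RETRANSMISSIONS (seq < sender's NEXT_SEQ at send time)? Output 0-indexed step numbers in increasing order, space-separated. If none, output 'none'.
Step 0: SEND seq=7000 -> fresh
Step 2: DROP seq=7154 -> fresh
Step 3: SEND seq=7331 -> fresh
Step 4: SEND seq=7154 -> retransmit
Step 5: SEND seq=100 -> fresh
Step 6: SEND seq=7415 -> fresh

Answer: 4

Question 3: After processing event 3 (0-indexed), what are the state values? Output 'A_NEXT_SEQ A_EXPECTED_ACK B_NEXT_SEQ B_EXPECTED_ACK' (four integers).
After event 0: A_seq=100 A_ack=7154 B_seq=7154 B_ack=100
After event 1: A_seq=100 A_ack=7154 B_seq=7154 B_ack=100
After event 2: A_seq=100 A_ack=7154 B_seq=7331 B_ack=100
After event 3: A_seq=100 A_ack=7154 B_seq=7415 B_ack=100

100 7154 7415 100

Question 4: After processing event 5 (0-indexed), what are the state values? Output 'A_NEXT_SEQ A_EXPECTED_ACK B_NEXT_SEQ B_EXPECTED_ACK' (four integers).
After event 0: A_seq=100 A_ack=7154 B_seq=7154 B_ack=100
After event 1: A_seq=100 A_ack=7154 B_seq=7154 B_ack=100
After event 2: A_seq=100 A_ack=7154 B_seq=7331 B_ack=100
After event 3: A_seq=100 A_ack=7154 B_seq=7415 B_ack=100
After event 4: A_seq=100 A_ack=7415 B_seq=7415 B_ack=100
After event 5: A_seq=132 A_ack=7415 B_seq=7415 B_ack=132

132 7415 7415 132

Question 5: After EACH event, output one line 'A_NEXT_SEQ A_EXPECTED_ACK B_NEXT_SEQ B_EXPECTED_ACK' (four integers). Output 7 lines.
100 7154 7154 100
100 7154 7154 100
100 7154 7331 100
100 7154 7415 100
100 7415 7415 100
132 7415 7415 132
132 7553 7553 132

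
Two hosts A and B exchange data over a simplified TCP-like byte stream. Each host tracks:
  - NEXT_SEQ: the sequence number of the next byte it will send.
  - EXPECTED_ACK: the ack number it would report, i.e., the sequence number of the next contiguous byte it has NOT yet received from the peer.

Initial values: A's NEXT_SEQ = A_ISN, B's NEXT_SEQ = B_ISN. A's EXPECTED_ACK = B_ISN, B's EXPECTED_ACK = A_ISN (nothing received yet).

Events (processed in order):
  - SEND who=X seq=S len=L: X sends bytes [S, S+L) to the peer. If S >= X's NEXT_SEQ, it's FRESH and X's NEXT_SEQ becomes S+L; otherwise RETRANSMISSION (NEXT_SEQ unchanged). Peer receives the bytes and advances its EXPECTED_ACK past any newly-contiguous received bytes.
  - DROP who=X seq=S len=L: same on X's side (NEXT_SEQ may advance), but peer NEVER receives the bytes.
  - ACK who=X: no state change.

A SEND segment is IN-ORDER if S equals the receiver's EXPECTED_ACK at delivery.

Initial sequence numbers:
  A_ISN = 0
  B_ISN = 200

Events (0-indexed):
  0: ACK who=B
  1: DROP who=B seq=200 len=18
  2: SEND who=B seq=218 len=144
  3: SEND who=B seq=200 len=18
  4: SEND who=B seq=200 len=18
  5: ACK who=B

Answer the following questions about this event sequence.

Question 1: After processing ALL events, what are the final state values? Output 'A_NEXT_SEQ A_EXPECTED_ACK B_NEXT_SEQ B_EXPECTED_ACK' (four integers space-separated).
After event 0: A_seq=0 A_ack=200 B_seq=200 B_ack=0
After event 1: A_seq=0 A_ack=200 B_seq=218 B_ack=0
After event 2: A_seq=0 A_ack=200 B_seq=362 B_ack=0
After event 3: A_seq=0 A_ack=362 B_seq=362 B_ack=0
After event 4: A_seq=0 A_ack=362 B_seq=362 B_ack=0
After event 5: A_seq=0 A_ack=362 B_seq=362 B_ack=0

Answer: 0 362 362 0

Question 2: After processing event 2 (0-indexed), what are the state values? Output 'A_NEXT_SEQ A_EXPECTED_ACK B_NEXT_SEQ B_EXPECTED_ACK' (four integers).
After event 0: A_seq=0 A_ack=200 B_seq=200 B_ack=0
After event 1: A_seq=0 A_ack=200 B_seq=218 B_ack=0
After event 2: A_seq=0 A_ack=200 B_seq=362 B_ack=0

0 200 362 0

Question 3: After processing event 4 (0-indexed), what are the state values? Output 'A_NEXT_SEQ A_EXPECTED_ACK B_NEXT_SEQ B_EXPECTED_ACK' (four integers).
After event 0: A_seq=0 A_ack=200 B_seq=200 B_ack=0
After event 1: A_seq=0 A_ack=200 B_seq=218 B_ack=0
After event 2: A_seq=0 A_ack=200 B_seq=362 B_ack=0
After event 3: A_seq=0 A_ack=362 B_seq=362 B_ack=0
After event 4: A_seq=0 A_ack=362 B_seq=362 B_ack=0

0 362 362 0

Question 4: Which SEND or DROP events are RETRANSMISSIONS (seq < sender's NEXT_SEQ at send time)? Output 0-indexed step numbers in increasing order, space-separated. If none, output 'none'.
Answer: 3 4

Derivation:
Step 1: DROP seq=200 -> fresh
Step 2: SEND seq=218 -> fresh
Step 3: SEND seq=200 -> retransmit
Step 4: SEND seq=200 -> retransmit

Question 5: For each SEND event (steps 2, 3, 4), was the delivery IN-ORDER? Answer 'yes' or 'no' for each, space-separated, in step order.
Answer: no yes no

Derivation:
Step 2: SEND seq=218 -> out-of-order
Step 3: SEND seq=200 -> in-order
Step 4: SEND seq=200 -> out-of-order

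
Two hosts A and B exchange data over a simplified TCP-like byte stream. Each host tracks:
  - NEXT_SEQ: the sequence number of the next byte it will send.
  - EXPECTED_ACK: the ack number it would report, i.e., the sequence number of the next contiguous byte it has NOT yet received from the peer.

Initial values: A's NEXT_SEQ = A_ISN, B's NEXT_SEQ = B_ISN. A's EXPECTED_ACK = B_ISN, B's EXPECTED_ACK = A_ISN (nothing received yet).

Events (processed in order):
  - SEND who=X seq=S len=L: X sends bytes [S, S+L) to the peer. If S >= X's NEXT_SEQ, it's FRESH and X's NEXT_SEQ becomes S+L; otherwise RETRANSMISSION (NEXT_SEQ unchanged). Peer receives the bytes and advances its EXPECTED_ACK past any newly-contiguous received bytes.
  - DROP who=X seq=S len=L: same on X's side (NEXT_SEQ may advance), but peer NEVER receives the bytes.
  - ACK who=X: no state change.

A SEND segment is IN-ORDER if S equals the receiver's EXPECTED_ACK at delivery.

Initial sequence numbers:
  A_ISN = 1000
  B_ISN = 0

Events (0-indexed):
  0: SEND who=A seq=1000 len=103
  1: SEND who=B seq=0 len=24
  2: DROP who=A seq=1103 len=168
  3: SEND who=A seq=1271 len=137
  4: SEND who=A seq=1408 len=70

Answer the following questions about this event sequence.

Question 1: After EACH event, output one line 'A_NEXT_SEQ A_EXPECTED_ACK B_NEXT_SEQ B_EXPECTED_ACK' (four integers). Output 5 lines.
1103 0 0 1103
1103 24 24 1103
1271 24 24 1103
1408 24 24 1103
1478 24 24 1103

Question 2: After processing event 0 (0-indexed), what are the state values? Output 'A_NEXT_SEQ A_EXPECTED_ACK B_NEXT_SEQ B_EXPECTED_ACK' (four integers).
After event 0: A_seq=1103 A_ack=0 B_seq=0 B_ack=1103

1103 0 0 1103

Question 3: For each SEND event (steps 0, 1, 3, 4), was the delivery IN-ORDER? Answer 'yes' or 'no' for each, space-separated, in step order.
Step 0: SEND seq=1000 -> in-order
Step 1: SEND seq=0 -> in-order
Step 3: SEND seq=1271 -> out-of-order
Step 4: SEND seq=1408 -> out-of-order

Answer: yes yes no no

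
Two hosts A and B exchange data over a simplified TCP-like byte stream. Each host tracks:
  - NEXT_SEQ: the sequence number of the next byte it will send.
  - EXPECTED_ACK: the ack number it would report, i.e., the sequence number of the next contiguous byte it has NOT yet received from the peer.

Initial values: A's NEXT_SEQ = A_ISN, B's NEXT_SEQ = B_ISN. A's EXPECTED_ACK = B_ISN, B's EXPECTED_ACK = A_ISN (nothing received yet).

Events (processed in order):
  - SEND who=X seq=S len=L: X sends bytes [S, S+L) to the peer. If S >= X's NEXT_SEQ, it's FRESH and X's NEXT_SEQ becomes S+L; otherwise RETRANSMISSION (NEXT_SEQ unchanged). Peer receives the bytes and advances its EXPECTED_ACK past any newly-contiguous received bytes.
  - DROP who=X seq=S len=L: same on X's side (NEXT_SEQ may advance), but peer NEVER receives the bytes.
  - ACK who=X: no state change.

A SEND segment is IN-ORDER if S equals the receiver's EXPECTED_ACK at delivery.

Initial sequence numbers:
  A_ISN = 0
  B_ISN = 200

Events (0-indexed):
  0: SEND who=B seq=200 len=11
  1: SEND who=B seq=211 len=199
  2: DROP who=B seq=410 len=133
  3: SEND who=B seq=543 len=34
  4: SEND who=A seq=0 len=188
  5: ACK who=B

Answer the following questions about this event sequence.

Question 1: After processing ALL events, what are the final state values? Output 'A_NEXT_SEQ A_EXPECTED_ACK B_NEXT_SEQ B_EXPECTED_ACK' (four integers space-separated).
After event 0: A_seq=0 A_ack=211 B_seq=211 B_ack=0
After event 1: A_seq=0 A_ack=410 B_seq=410 B_ack=0
After event 2: A_seq=0 A_ack=410 B_seq=543 B_ack=0
After event 3: A_seq=0 A_ack=410 B_seq=577 B_ack=0
After event 4: A_seq=188 A_ack=410 B_seq=577 B_ack=188
After event 5: A_seq=188 A_ack=410 B_seq=577 B_ack=188

Answer: 188 410 577 188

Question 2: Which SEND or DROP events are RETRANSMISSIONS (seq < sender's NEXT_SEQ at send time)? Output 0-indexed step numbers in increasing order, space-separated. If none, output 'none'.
Answer: none

Derivation:
Step 0: SEND seq=200 -> fresh
Step 1: SEND seq=211 -> fresh
Step 2: DROP seq=410 -> fresh
Step 3: SEND seq=543 -> fresh
Step 4: SEND seq=0 -> fresh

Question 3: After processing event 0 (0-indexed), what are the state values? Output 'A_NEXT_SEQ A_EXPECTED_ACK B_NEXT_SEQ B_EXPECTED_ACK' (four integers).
After event 0: A_seq=0 A_ack=211 B_seq=211 B_ack=0

0 211 211 0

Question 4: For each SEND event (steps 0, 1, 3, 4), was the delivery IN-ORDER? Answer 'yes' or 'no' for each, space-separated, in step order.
Answer: yes yes no yes

Derivation:
Step 0: SEND seq=200 -> in-order
Step 1: SEND seq=211 -> in-order
Step 3: SEND seq=543 -> out-of-order
Step 4: SEND seq=0 -> in-order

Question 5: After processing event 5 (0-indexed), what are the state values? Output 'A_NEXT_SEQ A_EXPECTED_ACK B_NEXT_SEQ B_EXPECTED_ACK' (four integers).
After event 0: A_seq=0 A_ack=211 B_seq=211 B_ack=0
After event 1: A_seq=0 A_ack=410 B_seq=410 B_ack=0
After event 2: A_seq=0 A_ack=410 B_seq=543 B_ack=0
After event 3: A_seq=0 A_ack=410 B_seq=577 B_ack=0
After event 4: A_seq=188 A_ack=410 B_seq=577 B_ack=188
After event 5: A_seq=188 A_ack=410 B_seq=577 B_ack=188

188 410 577 188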